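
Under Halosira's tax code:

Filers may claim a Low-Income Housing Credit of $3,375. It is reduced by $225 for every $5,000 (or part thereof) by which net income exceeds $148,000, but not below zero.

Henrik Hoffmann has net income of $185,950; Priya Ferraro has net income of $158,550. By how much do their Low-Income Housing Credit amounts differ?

Henrik ($185,950): Low-Income Housing Credit: income exceeds $148,000 by $37,950, which is 8 full-or-partial $5,000 increments; reduction = 8 × $225 = $1,800, leaving $1,575.
Priya ($158,550): Low-Income Housing Credit: income exceeds $148,000 by $10,550, which is 3 full-or-partial $5,000 increments; reduction = 3 × $225 = $675, leaving $2,700.
Difference: |$1,575 − $2,700| = $1,125.

$1,125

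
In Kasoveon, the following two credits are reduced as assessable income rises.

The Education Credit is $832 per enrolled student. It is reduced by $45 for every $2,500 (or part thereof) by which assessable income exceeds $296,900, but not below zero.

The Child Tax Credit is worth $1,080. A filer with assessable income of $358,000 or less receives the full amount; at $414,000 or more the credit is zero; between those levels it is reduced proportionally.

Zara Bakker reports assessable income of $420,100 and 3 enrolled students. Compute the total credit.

$246

Education Credit: base = 3 × $832 = $2,496. income exceeds $296,900 by $123,200, which is 50 full-or-partial $2,500 increments; reduction = 50 × $45 = $2,250, leaving $246.
Child Tax Credit: $420,100 is at or above $414,000, so the credit is $0.
Total: $246 + $0 = $246.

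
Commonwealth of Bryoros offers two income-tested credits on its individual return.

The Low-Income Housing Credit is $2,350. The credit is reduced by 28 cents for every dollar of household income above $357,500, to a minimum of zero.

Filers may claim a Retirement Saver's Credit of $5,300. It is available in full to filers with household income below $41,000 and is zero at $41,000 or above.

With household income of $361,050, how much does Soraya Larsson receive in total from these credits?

Low-Income Housing Credit: 28% of the $3,550 excess over $357,500 is $994; credit = $2,350 − $994 = $1,356.
Retirement Saver's Credit: $361,050 meets or exceeds the $41,000 cutoff, so the credit is $0.
Total: $1,356 + $0 = $1,356.

$1,356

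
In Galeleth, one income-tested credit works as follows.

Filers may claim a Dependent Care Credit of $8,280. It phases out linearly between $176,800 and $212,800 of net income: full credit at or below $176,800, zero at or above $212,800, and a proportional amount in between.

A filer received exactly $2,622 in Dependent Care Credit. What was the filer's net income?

$201,400

$2,622 is 2,622/8,280 of the full $8,280, so 5,658/8,280 of the $36,000 range has been used: income = $176,800 + $36,000 × 5,658/8,280 = $201,400.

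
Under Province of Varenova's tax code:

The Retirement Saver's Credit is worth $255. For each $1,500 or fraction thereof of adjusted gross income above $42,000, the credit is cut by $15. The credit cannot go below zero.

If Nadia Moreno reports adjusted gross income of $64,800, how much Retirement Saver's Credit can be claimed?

Retirement Saver's Credit: income exceeds $42,000 by $22,800, which is 16 full-or-partial $1,500 increments; reduction = 16 × $15 = $240, leaving $15.

$15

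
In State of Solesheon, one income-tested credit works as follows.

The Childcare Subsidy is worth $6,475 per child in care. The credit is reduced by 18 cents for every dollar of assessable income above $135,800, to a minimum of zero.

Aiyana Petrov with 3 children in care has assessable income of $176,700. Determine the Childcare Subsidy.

$12,063

Childcare Subsidy: base = 3 × $6,475 = $19,425. 18% of the $40,900 excess over $135,800 is $7,362; credit = $19,425 − $7,362 = $12,063.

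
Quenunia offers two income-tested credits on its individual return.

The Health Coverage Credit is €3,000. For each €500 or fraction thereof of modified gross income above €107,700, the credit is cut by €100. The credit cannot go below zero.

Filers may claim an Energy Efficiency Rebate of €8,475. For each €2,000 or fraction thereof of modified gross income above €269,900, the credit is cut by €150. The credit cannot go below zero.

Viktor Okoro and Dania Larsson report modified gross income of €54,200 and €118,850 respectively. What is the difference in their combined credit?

€2,300

Viktor (€54,200): Health Coverage Credit: €54,200 is at or below the €107,700 threshold, so the full €3,000 applies. Energy Efficiency Rebate: €54,200 is at or below the €269,900 threshold, so the full €8,475 applies. total €3,000 + €8,475 = €11,475
Dania (€118,850): Health Coverage Credit: income exceeds €107,700 by €11,150, which is 23 full-or-partial €500 increments; reduction = 23 × €100 = €2,300, leaving €700. Energy Efficiency Rebate: €118,850 is at or below the €269,900 threshold, so the full €8,475 applies. total €700 + €8,475 = €9,175
Difference: |€11,475 − €9,175| = €2,300.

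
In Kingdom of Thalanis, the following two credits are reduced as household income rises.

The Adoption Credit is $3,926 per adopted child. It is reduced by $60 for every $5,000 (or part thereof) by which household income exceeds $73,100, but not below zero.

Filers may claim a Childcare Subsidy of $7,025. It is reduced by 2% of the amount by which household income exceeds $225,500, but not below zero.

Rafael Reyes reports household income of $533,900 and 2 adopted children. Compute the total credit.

$3,129

Adoption Credit: base = 2 × $3,926 = $7,852. income exceeds $73,100 by $460,800, which is 93 full-or-partial $5,000 increments; reduction = 93 × $60 = $5,580, leaving $2,272.
Childcare Subsidy: 2% of the $308,400 excess over $225,500 is $6,168; credit = $7,025 − $6,168 = $857.
Total: $2,272 + $857 = $3,129.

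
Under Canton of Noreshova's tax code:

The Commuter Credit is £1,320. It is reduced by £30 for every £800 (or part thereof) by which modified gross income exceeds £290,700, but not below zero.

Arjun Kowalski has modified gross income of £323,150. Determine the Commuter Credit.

£90

Commuter Credit: income exceeds £290,700 by £32,450, which is 41 full-or-partial £800 increments; reduction = 41 × £30 = £1,230, leaving £90.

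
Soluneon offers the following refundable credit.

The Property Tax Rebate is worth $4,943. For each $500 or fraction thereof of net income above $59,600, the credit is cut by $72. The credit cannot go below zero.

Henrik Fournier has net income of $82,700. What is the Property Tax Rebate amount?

Property Tax Rebate: income exceeds $59,600 by $23,100, which is 47 full-or-partial $500 increments; reduction = 47 × $72 = $3,384, leaving $1,559.

$1,559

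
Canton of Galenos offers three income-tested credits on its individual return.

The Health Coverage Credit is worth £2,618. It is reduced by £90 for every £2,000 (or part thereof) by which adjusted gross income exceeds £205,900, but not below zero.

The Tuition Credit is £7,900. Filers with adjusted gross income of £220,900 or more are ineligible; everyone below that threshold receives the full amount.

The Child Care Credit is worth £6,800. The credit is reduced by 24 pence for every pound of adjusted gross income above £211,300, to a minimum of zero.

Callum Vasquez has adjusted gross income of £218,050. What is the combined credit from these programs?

Health Coverage Credit: income exceeds £205,900 by £12,150, which is 7 full-or-partial £2,000 increments; reduction = 7 × £90 = £630, leaving £1,988.
Tuition Credit: £218,050 is below the £220,900 cutoff, so the full £7,900 applies.
Child Care Credit: 24% of the £6,750 excess over £211,300 is £1,620; credit = £6,800 − £1,620 = £5,180.
Total: £1,988 + £7,900 + £5,180 = £15,068.

£15,068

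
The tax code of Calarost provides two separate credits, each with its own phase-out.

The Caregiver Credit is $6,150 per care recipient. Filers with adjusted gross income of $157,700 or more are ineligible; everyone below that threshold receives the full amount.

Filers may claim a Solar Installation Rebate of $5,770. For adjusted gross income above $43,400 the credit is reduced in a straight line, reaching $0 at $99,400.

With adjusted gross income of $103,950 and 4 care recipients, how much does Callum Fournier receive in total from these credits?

$24,600

Caregiver Credit: base = 4 × $6,150 = $24,600. $103,950 is below the $157,700 cutoff, so the full $24,600 applies.
Solar Installation Rebate: $103,950 is at or above $99,400, so the credit is $0.
Total: $24,600 + $0 = $24,600.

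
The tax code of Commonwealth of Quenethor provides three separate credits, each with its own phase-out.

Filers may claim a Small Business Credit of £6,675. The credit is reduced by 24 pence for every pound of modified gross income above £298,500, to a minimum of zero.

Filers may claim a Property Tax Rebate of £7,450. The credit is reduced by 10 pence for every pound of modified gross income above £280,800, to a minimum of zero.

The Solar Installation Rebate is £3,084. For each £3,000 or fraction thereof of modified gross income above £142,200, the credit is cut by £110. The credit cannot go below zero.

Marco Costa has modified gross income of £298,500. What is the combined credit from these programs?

£12,355

Small Business Credit: £298,500 is at or below the £298,500 threshold, so the full £6,675 applies.
Property Tax Rebate: 10% of the £17,700 excess over £280,800 is £1,770; credit = £7,450 − £1,770 = £5,680.
Solar Installation Rebate: income exceeds £142,200 by £156,300 → 53 increments × £110 = £5,830 ≥ base, so the credit is £0.
Total: £6,675 + £5,680 + £0 = £12,355.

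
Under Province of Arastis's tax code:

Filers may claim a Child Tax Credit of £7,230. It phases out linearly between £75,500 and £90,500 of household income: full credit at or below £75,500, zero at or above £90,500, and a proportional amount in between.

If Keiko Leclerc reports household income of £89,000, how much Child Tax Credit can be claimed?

£723

Child Tax Credit: £89,000 is £13,500 into a £15,000 phase-out range, leaving 1,500/15,000 of the credit: £7,230 × 1,500/15,000 = £723.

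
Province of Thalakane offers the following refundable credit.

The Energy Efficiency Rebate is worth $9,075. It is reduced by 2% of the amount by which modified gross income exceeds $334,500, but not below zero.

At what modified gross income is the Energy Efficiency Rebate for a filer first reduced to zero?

The credit falls by 2% of each dollar above $334,500, so it reaches zero when the excess is $9,075 / 2% = $453,750: income = $334,500 + $453,750 = $788,250.

$788,250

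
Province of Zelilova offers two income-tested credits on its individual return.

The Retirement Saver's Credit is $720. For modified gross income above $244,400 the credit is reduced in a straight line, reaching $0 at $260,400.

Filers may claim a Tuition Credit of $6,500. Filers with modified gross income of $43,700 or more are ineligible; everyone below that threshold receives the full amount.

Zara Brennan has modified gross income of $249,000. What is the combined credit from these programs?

$513

Retirement Saver's Credit: $249,000 is $4,600 into a $16,000 phase-out range, leaving 11,400/16,000 of the credit: $720 × 11,400/16,000 = $513.
Tuition Credit: $249,000 meets or exceeds the $43,700 cutoff, so the credit is $0.
Total: $513 + $0 = $513.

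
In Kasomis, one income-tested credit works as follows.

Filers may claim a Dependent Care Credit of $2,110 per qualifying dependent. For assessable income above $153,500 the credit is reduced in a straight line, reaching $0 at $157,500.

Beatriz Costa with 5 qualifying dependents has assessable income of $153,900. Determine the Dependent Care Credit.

Dependent Care Credit: base = 5 × $2,110 = $10,550. $153,900 is $400 into a $4,000 phase-out range, leaving 3,600/4,000 of the credit: $10,550 × 3,600/4,000 = $9,495.

$9,495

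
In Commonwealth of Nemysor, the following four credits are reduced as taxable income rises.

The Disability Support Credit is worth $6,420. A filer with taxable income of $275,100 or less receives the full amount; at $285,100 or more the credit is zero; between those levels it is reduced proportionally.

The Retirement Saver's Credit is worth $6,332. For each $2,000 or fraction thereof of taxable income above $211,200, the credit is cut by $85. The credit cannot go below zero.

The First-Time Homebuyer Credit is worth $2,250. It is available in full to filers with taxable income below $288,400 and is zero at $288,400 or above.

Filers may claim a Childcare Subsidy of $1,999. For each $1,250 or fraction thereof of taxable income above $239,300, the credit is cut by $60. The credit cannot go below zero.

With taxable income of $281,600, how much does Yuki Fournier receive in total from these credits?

$7,769

Disability Support Credit: $281,600 is $6,500 into a $10,000 phase-out range, leaving 3,500/10,000 of the credit: $6,420 × 3,500/10,000 = $2,247.
Retirement Saver's Credit: income exceeds $211,200 by $70,400, which is 36 full-or-partial $2,000 increments; reduction = 36 × $85 = $3,060, leaving $3,272.
First-Time Homebuyer Credit: $281,600 is below the $288,400 cutoff, so the full $2,250 applies.
Childcare Subsidy: income exceeds $239,300 by $42,300 → 34 increments × $60 = $2,040 ≥ base, so the credit is $0.
Total: $2,247 + $3,272 + $2,250 + $0 = $7,769.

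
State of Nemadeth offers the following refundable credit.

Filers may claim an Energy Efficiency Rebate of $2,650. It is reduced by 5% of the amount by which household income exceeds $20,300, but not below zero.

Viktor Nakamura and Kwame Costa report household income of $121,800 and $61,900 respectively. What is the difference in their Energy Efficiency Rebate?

$570

Viktor ($121,800): Energy Efficiency Rebate: 5% of the $101,500 excess over $20,300 is $5,075 ≥ base, so the credit is $0.
Kwame ($61,900): Energy Efficiency Rebate: 5% of the $41,600 excess over $20,300 is $2,080; credit = $2,650 − $2,080 = $570.
Difference: |$0 − $570| = $570.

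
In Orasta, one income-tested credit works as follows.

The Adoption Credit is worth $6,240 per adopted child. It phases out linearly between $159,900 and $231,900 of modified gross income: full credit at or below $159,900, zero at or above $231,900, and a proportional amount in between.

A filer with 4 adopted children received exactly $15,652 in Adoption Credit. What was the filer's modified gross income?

Full credit = 4 × $6,240 = $24,960.
$15,652 is 15,652/24,960 of the full $24,960, so 9,308/24,960 of the $72,000 range has been used: income = $159,900 + $72,000 × 9,308/24,960 = $186,750.

$186,750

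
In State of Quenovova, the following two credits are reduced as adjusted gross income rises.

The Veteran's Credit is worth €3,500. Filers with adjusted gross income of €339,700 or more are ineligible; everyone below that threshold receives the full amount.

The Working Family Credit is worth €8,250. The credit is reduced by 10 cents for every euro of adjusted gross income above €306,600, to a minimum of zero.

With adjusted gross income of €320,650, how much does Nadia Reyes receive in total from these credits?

€10,345

Veteran's Credit: €320,650 is below the €339,700 cutoff, so the full €3,500 applies.
Working Family Credit: 10% of the €14,050 excess over €306,600 is €1,405; credit = €8,250 − €1,405 = €6,845.
Total: €3,500 + €6,845 = €10,345.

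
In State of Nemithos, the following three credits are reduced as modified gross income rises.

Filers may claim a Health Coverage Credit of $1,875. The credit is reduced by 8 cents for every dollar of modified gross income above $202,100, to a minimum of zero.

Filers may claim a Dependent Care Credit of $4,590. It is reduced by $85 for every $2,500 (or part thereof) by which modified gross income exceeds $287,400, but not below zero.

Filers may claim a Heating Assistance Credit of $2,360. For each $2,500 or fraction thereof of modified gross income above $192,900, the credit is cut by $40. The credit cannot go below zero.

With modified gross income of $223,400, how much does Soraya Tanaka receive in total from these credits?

Health Coverage Credit: 8% of the $21,300 excess over $202,100 is $1,704; credit = $1,875 − $1,704 = $171.
Dependent Care Credit: $223,400 is at or below the $287,400 threshold, so the full $4,590 applies.
Heating Assistance Credit: income exceeds $192,900 by $30,500, which is 13 full-or-partial $2,500 increments; reduction = 13 × $40 = $520, leaving $1,840.
Total: $171 + $4,590 + $1,840 = $6,601.

$6,601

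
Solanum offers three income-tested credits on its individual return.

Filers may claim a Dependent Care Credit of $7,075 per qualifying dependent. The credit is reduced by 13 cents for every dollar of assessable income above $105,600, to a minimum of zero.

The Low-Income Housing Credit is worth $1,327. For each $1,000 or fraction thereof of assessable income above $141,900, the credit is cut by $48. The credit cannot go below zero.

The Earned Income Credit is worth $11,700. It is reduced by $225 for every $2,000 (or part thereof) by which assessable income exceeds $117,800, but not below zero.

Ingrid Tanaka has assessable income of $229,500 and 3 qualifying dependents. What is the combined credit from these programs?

$5,118

Dependent Care Credit: base = 3 × $7,075 = $21,225. 13% of the $123,900 excess over $105,600 is $16,107; credit = $21,225 − $16,107 = $5,118.
Low-Income Housing Credit: income exceeds $141,900 by $87,600 → 88 increments × $48 = $4,224 ≥ base, so the credit is $0.
Earned Income Credit: income exceeds $117,800 by $111,700 → 56 increments × $225 = $12,600 ≥ base, so the credit is $0.
Total: $5,118 + $0 + $0 = $5,118.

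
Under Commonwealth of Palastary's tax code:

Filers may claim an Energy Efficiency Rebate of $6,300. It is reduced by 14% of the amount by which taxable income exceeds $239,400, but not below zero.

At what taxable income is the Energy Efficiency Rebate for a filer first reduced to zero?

The credit falls by 14% of each dollar above $239,400, so it reaches zero when the excess is $6,300 / 14% = $45,000: income = $239,400 + $45,000 = $284,400.

$284,400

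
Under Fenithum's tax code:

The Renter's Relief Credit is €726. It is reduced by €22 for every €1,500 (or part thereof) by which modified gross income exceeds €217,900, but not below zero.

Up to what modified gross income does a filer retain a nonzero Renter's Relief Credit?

After 32 increments the reduction is 32 × €22 = €704, leaving €22; one more increment wipes it out. Increment 32 ends at excess 32 × €1,500 = €48,000, so the highest qualifying income is €217,900 + €48,000 = €265,900.

€265,900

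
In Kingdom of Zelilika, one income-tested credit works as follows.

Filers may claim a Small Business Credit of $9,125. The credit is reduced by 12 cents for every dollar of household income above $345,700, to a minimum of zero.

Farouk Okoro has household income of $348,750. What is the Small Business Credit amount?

Small Business Credit: 12% of the $3,050 excess over $345,700 is $366; credit = $9,125 − $366 = $8,759.

$8,759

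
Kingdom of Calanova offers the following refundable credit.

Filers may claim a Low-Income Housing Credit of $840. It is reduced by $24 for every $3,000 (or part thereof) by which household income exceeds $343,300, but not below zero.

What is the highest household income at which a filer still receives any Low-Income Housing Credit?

$445,300

After 34 increments the reduction is 34 × $24 = $816, leaving $24; one more increment wipes it out. Increment 34 ends at excess 34 × $3,000 = $102,000, so the highest qualifying income is $343,300 + $102,000 = $445,300.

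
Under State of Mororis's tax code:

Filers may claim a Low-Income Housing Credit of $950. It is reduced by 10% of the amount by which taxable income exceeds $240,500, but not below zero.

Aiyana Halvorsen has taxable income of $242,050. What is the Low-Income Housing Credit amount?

$795

Low-Income Housing Credit: 10% of the $1,550 excess over $240,500 is $155; credit = $950 − $155 = $795.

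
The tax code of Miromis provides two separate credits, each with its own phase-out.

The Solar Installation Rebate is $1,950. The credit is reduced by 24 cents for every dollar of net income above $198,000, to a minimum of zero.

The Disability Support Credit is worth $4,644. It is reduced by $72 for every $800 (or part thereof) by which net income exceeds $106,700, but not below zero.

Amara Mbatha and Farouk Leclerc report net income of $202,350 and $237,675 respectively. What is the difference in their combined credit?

$906

Amara ($202,350): Solar Installation Rebate: 24% of the $4,350 excess over $198,000 is $1,044; credit = $1,950 − $1,044 = $906. Disability Support Credit: income exceeds $106,700 by $95,650 → 120 increments × $72 = $8,640 ≥ base, so the credit is $0. total $906 + $0 = $906
Farouk ($237,675): Solar Installation Rebate: 24% of the $39,675 excess over $198,000 is $9,522 ≥ base, so the credit is $0. Disability Support Credit: income exceeds $106,700 by $130,975 → 164 increments × $72 = $11,808 ≥ base, so the credit is $0. total $0 + $0 = $0
Difference: |$906 − $0| = $906.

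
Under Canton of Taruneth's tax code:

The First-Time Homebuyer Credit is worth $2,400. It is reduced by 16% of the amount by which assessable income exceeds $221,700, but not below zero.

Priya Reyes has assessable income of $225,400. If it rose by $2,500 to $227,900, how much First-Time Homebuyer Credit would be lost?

$400

At $225,400 — 16% of the $3,700 excess over $221,700 is $592; credit = $2,400 − $592 = $1,808.
At $227,900 — 16% of the $6,200 excess over $221,700 is $992; credit = $2,400 − $992 = $1,408.
Lost: $1,808 − $1,408 = $400.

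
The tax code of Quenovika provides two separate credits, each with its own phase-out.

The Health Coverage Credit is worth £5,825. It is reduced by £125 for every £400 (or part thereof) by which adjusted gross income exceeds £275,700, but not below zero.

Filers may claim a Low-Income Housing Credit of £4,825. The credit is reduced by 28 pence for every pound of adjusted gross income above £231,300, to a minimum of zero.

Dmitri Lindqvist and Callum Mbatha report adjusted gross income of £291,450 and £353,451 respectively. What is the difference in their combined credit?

Dmitri (£291,450): Health Coverage Credit: income exceeds £275,700 by £15,750, which is 40 full-or-partial £400 increments; reduction = 40 × £125 = £5,000, leaving £825. Low-Income Housing Credit: 28% of the £60,150 excess over £231,300 is £16,842 ≥ base, so the credit is £0. total £825 + £0 = £825
Callum (£353,451): Health Coverage Credit: income exceeds £275,700 by £77,751 → 195 increments × £125 = £24,375 ≥ base, so the credit is £0. Low-Income Housing Credit: 28% of the £122,151 excess over £231,300 is £34,202.28 ≥ base, so the credit is £0. total £0 + £0 = £0
Difference: |£825 − £0| = £825.

£825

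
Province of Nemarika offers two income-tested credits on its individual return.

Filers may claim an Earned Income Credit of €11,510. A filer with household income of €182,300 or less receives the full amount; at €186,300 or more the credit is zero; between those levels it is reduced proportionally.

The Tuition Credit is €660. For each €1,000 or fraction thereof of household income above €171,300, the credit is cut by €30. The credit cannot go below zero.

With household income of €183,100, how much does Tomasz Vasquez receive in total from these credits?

Earned Income Credit: €183,100 is €800 into a €4,000 phase-out range, leaving 3,200/4,000 of the credit: €11,510 × 3,200/4,000 = €9,208.
Tuition Credit: income exceeds €171,300 by €11,800, which is 12 full-or-partial €1,000 increments; reduction = 12 × €30 = €360, leaving €300.
Total: €9,208 + €300 = €9,508.

€9,508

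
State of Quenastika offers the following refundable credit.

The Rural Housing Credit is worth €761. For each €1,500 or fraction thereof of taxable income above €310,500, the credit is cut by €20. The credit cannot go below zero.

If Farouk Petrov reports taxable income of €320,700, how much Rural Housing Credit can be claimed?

€621

Rural Housing Credit: income exceeds €310,500 by €10,200, which is 7 full-or-partial €1,500 increments; reduction = 7 × €20 = €140, leaving €621.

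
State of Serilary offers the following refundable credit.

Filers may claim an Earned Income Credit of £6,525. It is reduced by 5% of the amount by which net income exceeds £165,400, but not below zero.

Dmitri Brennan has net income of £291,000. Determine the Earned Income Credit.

Earned Income Credit: 5% of the £125,600 excess over £165,400 is £6,280; credit = £6,525 − £6,280 = £245.

£245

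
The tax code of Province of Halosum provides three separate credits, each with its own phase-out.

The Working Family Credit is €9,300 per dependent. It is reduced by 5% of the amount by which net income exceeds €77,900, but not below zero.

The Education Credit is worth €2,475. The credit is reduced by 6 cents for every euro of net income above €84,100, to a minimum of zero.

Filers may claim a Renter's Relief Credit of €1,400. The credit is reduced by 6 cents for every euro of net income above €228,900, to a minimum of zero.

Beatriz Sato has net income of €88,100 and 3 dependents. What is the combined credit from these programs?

Working Family Credit: base = 3 × €9,300 = €27,900. 5% of the €10,200 excess over €77,900 is €510; credit = €27,900 − €510 = €27,390.
Education Credit: 6% of the €4,000 excess over €84,100 is €240; credit = €2,475 − €240 = €2,235.
Renter's Relief Credit: €88,100 is at or below the €228,900 threshold, so the full €1,400 applies.
Total: €27,390 + €2,235 + €1,400 = €31,025.

€31,025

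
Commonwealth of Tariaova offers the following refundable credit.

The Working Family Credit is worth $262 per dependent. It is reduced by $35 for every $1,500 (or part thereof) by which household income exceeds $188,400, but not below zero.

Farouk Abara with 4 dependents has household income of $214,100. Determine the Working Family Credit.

$418

Working Family Credit: base = 4 × $262 = $1,048. income exceeds $188,400 by $25,700, which is 18 full-or-partial $1,500 increments; reduction = 18 × $35 = $630, leaving $418.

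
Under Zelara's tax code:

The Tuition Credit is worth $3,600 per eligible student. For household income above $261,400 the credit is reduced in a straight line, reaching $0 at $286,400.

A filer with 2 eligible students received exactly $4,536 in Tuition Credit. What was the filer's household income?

Full credit = 2 × $3,600 = $7,200.
$4,536 is 4,536/7,200 of the full $7,200, so 2,664/7,200 of the $25,000 range has been used: income = $261,400 + $25,000 × 2,664/7,200 = $270,650.

$270,650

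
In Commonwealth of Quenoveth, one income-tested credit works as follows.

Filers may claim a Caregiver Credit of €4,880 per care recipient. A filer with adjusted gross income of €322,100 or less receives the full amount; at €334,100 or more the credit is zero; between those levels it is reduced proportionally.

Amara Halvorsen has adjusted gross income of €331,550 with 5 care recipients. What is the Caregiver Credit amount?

€5,185

Caregiver Credit: base = 5 × €4,880 = €24,400. €331,550 is €9,450 into a €12,000 phase-out range, leaving 2,550/12,000 of the credit: €24,400 × 2,550/12,000 = €5,185.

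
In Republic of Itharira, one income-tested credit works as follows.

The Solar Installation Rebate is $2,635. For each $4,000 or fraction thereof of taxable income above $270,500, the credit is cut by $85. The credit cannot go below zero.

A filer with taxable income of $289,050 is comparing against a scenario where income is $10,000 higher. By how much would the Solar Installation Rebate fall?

$255

At $289,050 — income exceeds $270,500 by $18,550, which is 5 full-or-partial $4,000 increments; reduction = 5 × $85 = $425, leaving $2,210.
At $299,050 — income exceeds $270,500 by $28,550, which is 8 full-or-partial $4,000 increments; reduction = 8 × $85 = $680, leaving $1,955.
Lost: $2,210 − $1,955 = $255.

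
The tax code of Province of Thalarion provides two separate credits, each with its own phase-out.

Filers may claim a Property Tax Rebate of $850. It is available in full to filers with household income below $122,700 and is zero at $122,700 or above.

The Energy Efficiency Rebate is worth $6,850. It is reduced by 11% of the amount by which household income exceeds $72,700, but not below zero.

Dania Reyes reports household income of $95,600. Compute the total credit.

Property Tax Rebate: $95,600 is below the $122,700 cutoff, so the full $850 applies.
Energy Efficiency Rebate: 11% of the $22,900 excess over $72,700 is $2,519; credit = $6,850 − $2,519 = $4,331.
Total: $850 + $4,331 = $5,181.

$5,181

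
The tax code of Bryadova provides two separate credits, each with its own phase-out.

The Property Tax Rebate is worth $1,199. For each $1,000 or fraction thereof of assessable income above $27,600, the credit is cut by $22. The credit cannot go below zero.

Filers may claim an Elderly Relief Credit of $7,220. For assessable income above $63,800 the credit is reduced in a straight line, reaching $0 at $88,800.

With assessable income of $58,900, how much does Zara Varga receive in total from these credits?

$7,715

Property Tax Rebate: income exceeds $27,600 by $31,300, which is 32 full-or-partial $1,000 increments; reduction = 32 × $22 = $704, leaving $495.
Elderly Relief Credit: $58,900 is at or below the $63,800 threshold, so the full $7,220 applies.
Total: $495 + $7,220 = $7,715.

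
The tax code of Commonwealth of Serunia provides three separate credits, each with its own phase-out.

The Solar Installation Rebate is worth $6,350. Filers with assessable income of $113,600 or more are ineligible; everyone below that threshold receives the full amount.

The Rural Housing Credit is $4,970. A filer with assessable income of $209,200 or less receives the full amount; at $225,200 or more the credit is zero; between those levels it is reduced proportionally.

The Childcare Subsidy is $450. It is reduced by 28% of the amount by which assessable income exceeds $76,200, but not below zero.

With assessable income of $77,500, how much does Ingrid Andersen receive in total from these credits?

Solar Installation Rebate: $77,500 is below the $113,600 cutoff, so the full $6,350 applies.
Rural Housing Credit: $77,500 is at or below the $209,200 threshold, so the full $4,970 applies.
Childcare Subsidy: 28% of the $1,300 excess over $76,200 is $364; credit = $450 − $364 = $86.
Total: $6,350 + $4,970 + $86 = $11,406.

$11,406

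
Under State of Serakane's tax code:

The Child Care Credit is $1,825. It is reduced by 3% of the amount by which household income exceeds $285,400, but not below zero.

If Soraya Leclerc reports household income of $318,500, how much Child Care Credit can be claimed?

Child Care Credit: 3% of the $33,100 excess over $285,400 is $993; credit = $1,825 − $993 = $832.

$832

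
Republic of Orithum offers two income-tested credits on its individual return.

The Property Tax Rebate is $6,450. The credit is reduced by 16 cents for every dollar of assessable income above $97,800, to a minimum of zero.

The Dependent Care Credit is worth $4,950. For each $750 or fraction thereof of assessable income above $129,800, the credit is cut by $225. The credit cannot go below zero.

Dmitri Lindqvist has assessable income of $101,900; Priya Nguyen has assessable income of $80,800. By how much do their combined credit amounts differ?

Dmitri ($101,900): Property Tax Rebate: 16% of the $4,100 excess over $97,800 is $656; credit = $6,450 − $656 = $5,794. Dependent Care Credit: $101,900 is at or below the $129,800 threshold, so the full $4,950 applies. total $5,794 + $4,950 = $10,744
Priya ($80,800): Property Tax Rebate: $80,800 is at or below the $97,800 threshold, so the full $6,450 applies. Dependent Care Credit: $80,800 is at or below the $129,800 threshold, so the full $4,950 applies. total $6,450 + $4,950 = $11,400
Difference: |$10,744 − $11,400| = $656.

$656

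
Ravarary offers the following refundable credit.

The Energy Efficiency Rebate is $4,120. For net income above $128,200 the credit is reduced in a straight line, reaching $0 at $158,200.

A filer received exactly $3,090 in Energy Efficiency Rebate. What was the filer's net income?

$135,700

$3,090 is 3,090/4,120 of the full $4,120, so 1,030/4,120 of the $30,000 range has been used: income = $128,200 + $30,000 × 1,030/4,120 = $135,700.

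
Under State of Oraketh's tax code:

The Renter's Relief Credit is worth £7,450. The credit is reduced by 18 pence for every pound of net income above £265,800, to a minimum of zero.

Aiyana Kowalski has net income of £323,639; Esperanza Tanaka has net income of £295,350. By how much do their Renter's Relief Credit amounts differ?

Aiyana (£323,639): Renter's Relief Credit: 18% of the £57,839 excess over £265,800 is £10,411.02 ≥ base, so the credit is £0.
Esperanza (£295,350): Renter's Relief Credit: 18% of the £29,550 excess over £265,800 is £5,319; credit = £7,450 − £5,319 = £2,131.
Difference: |£0 − £2,131| = £2,131.

£2,131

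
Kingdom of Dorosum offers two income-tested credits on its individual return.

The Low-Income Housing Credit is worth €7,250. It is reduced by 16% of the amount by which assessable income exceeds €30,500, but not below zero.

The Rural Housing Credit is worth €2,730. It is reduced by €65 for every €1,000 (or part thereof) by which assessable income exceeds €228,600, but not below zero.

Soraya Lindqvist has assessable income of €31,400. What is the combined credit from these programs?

€9,836

Low-Income Housing Credit: 16% of the €900 excess over €30,500 is €144; credit = €7,250 − €144 = €7,106.
Rural Housing Credit: €31,400 is at or below the €228,600 threshold, so the full €2,730 applies.
Total: €7,106 + €2,730 = €9,836.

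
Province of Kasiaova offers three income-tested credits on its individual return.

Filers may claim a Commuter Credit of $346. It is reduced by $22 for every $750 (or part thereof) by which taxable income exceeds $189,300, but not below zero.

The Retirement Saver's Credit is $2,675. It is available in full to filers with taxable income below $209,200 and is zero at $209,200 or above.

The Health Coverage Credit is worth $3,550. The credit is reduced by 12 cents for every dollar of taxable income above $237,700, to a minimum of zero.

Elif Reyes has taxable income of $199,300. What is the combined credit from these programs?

Commuter Credit: income exceeds $189,300 by $10,000, which is 14 full-or-partial $750 increments; reduction = 14 × $22 = $308, leaving $38.
Retirement Saver's Credit: $199,300 is below the $209,200 cutoff, so the full $2,675 applies.
Health Coverage Credit: $199,300 is at or below the $237,700 threshold, so the full $3,550 applies.
Total: $38 + $2,675 + $3,550 = $6,263.

$6,263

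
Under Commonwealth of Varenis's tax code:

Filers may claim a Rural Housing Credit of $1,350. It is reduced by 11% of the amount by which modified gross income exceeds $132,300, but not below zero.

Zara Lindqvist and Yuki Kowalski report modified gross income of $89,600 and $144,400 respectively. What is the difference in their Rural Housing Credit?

$1,331

Zara ($89,600): Rural Housing Credit: $89,600 is at or below the $132,300 threshold, so the full $1,350 applies.
Yuki ($144,400): Rural Housing Credit: 11% of the $12,100 excess over $132,300 is $1,331; credit = $1,350 − $1,331 = $19.
Difference: |$1,350 − $19| = $1,331.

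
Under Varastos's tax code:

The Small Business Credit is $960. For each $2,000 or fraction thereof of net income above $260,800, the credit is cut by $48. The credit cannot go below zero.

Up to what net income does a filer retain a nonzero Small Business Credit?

$298,800

After 19 increments the reduction is 19 × $48 = $912, leaving $48; one more increment wipes it out. Increment 19 ends at excess 19 × $2,000 = $38,000, so the highest qualifying income is $260,800 + $38,000 = $298,800.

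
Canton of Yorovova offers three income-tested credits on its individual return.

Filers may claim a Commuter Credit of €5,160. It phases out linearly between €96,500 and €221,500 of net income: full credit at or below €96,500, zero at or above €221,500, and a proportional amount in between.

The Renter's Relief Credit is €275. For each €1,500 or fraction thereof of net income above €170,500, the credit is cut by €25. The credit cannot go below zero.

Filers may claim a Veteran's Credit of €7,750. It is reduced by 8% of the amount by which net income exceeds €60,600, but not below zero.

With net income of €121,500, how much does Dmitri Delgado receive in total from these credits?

Commuter Credit: €121,500 is €25,000 into a €125,000 phase-out range, leaving 100,000/125,000 of the credit: €5,160 × 100,000/125,000 = €4,128.
Renter's Relief Credit: €121,500 is at or below the €170,500 threshold, so the full €275 applies.
Veteran's Credit: 8% of the €60,900 excess over €60,600 is €4,872; credit = €7,750 − €4,872 = €2,878.
Total: €4,128 + €275 + €2,878 = €7,281.

€7,281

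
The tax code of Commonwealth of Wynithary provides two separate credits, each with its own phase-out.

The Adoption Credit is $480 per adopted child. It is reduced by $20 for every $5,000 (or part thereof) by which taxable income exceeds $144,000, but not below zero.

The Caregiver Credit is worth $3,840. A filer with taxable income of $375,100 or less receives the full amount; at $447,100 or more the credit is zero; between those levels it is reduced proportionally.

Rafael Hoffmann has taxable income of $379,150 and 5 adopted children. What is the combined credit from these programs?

Adoption Credit: base = 5 × $480 = $2,400. income exceeds $144,000 by $235,150, which is 48 full-or-partial $5,000 increments; reduction = 48 × $20 = $960, leaving $1,440.
Caregiver Credit: $379,150 is $4,050 into a $72,000 phase-out range, leaving 67,950/72,000 of the credit: $3,840 × 67,950/72,000 = $3,624.
Total: $1,440 + $3,624 = $5,064.

$5,064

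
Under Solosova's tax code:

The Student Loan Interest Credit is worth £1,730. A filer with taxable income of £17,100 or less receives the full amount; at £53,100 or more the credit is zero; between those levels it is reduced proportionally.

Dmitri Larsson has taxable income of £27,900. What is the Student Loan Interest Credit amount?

£1,211

Student Loan Interest Credit: £27,900 is £10,800 into a £36,000 phase-out range, leaving 25,200/36,000 of the credit: £1,730 × 25,200/36,000 = £1,211.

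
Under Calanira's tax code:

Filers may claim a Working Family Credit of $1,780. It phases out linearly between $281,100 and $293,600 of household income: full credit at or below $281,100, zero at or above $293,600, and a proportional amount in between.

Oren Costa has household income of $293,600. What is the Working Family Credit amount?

Working Family Credit: $293,600 is at or above $293,600, so the credit is $0.

$0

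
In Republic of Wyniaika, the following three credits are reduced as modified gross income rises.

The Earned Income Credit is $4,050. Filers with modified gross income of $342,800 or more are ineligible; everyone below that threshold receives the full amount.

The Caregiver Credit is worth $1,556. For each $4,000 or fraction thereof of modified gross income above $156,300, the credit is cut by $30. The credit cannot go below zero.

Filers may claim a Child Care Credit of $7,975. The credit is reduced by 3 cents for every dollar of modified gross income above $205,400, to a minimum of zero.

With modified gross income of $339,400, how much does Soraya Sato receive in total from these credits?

$8,181

Earned Income Credit: $339,400 is below the $342,800 cutoff, so the full $4,050 applies.
Caregiver Credit: income exceeds $156,300 by $183,100, which is 46 full-or-partial $4,000 increments; reduction = 46 × $30 = $1,380, leaving $176.
Child Care Credit: 3% of the $134,000 excess over $205,400 is $4,020; credit = $7,975 − $4,020 = $3,955.
Total: $4,050 + $176 + $3,955 = $8,181.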